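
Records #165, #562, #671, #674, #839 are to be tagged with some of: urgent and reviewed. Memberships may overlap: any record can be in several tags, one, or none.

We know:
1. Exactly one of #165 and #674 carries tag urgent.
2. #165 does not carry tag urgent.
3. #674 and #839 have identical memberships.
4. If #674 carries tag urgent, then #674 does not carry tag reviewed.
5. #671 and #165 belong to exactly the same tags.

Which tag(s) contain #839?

From (2): #165 ∉ urgent.
(1) (exactly one): #674 ∈ urgent.
(3): #839 matches #674: #839 ∈ urgent.
(4): #674 ∉ reviewed.
(5): #671 matches #165: #671 ∉ urgent.
(3): #839 matches #674: #839 ∉ reviewed.

#839: urgent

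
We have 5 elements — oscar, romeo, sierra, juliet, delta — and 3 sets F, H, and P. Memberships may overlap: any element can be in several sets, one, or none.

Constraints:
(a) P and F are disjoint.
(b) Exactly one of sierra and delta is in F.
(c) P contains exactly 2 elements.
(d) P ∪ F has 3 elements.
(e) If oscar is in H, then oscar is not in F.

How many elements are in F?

1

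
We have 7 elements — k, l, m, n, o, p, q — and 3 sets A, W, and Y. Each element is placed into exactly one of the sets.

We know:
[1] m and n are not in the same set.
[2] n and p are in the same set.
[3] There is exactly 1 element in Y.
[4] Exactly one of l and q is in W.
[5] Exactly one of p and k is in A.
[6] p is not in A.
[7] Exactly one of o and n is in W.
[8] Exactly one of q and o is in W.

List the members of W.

W = {n, p, q}

From (6): p ∉ A.
(2): n matches p: n ∉ A.
(5) (exactly one): k ∈ A.
Suppose l ∈ W: no assignment then satisfies all the clues, so l ∉ W.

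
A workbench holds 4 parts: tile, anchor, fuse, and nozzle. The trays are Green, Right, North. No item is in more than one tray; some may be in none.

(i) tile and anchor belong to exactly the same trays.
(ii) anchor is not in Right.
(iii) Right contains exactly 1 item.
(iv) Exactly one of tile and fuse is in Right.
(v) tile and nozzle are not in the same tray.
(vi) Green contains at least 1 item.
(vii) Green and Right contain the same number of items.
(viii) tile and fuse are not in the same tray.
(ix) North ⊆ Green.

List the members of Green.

From (ii): anchor ∉ Right.
(i): tile matches anchor: tile ∉ Right.
(iv) (exactly one): fuse ∈ Right.
(iii): Right already has 1, so the rest are out.
Suppose tile ∈ Green: no assignment then satisfies all the clues, so tile ∉ Green.

Green = {nozzle}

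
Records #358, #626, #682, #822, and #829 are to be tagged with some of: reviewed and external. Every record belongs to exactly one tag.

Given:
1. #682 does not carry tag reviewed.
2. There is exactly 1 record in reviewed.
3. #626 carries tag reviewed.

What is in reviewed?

From (1): #682 ∉ reviewed.
From (3): #626 ∈ reviewed.
(2): reviewed already has 1, so the rest are out.
Only one tag left: #358 ∈ external.
Only one tag left: #682 ∈ external.
Only one tag left: #822 ∈ external.
Only one tag left: #829 ∈ external.

reviewed = {#626}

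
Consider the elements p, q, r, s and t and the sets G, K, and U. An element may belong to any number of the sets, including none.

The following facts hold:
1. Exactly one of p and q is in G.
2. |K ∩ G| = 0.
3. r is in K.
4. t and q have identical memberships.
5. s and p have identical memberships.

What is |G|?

2

From (3): r ∈ K.
Suppose r ∈ G: no assignment then satisfies all the clues, so r ∉ G.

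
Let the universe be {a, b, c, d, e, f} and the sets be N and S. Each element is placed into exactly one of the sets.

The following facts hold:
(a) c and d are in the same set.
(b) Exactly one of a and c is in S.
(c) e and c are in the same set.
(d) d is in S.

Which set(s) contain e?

e: S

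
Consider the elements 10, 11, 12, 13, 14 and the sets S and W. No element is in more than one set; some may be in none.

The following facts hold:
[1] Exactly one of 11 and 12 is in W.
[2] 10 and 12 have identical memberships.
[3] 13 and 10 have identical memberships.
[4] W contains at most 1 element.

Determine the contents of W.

W = {11}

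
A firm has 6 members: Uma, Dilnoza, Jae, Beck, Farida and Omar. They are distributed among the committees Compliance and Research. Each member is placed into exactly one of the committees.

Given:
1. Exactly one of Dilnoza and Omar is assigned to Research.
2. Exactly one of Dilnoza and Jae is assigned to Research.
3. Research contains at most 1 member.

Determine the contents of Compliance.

Compliance = {Beck, Farida, Jae, Omar, Uma}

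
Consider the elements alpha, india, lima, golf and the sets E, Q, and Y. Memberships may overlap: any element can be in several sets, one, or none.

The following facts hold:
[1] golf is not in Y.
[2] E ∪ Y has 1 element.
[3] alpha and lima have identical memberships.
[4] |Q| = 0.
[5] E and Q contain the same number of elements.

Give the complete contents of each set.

E = {}; Q = {}; Y = {india}

From (1): golf ∉ Y.
(4): Q already has 0, so the rest are out.
Suppose alpha ∈ E: no assignment then satisfies all the clues, so alpha ∉ E.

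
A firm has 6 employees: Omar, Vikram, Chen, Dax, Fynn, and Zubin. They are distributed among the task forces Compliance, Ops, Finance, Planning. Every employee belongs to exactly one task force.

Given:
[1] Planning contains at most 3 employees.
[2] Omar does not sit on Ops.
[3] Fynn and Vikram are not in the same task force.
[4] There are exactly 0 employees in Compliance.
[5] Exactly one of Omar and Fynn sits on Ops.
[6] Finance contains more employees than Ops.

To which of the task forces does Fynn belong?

From (2): Omar ∉ Ops.
(4): Compliance already has 0, so the rest are out.
(5) (exactly one): Fynn ∈ Ops.
(3): Vikram ∉ Ops.

Fynn: Ops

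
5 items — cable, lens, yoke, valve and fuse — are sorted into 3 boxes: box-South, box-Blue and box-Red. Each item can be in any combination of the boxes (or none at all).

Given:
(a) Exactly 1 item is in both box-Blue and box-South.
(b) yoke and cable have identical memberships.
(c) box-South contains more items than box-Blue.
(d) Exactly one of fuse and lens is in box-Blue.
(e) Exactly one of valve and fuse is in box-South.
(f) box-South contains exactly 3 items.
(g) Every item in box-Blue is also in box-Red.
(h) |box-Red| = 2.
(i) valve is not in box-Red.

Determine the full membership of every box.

box-South = {cable, fuse, yoke}; box-Blue = {fuse}; box-Red = {fuse, lens}

From (i): valve ∉ box-Red.
(g) contrapositive: valve ∉ box-Blue.
Suppose cable ∉ box-South: no assignment then satisfies all the clues, so cable ∈ box-South.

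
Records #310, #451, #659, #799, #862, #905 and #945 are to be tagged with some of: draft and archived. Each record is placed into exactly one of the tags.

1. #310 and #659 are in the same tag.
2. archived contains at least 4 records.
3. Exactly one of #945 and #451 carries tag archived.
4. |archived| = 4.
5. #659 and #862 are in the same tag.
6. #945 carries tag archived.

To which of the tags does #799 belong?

#799: draft

From (6): #945 ∈ archived.
(3) (exactly one): #451 ∉ archived.
Only one tag left: #451 ∈ draft.
Suppose #799 ∉ draft: no assignment then satisfies all the clues, so #799 ∈ draft.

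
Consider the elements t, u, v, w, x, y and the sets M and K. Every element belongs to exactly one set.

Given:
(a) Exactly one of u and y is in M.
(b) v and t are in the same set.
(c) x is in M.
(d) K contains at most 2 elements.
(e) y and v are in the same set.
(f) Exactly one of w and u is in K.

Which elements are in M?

M = {t, v, w, x, y}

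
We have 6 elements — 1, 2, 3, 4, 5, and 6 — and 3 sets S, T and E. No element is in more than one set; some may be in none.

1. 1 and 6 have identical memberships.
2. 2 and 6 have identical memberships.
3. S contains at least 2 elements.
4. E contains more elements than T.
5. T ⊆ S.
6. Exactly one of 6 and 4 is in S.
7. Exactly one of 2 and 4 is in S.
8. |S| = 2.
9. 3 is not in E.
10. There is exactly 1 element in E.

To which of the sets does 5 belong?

5: E

From (9): 3 ∉ E.
Suppose 5 ∈ S: no assignment then satisfies all the clues, so 5 ∉ S.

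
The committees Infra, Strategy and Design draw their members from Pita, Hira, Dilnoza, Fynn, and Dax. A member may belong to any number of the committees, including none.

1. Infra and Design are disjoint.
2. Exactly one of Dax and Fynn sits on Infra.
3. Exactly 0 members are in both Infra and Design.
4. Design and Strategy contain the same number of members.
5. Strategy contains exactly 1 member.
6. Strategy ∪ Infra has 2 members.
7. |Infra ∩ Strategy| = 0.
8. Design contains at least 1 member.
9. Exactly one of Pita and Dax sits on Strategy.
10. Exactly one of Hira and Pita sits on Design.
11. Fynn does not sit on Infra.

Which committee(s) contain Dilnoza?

From (11): Fynn ∉ Infra.
(2) (exactly one): Dax ∈ Infra.
(1) (disjoint): Dax ∉ Design.
Suppose Dilnoza ∈ Infra: no assignment then satisfies all the clues, so Dilnoza ∉ Infra.

Dilnoza: none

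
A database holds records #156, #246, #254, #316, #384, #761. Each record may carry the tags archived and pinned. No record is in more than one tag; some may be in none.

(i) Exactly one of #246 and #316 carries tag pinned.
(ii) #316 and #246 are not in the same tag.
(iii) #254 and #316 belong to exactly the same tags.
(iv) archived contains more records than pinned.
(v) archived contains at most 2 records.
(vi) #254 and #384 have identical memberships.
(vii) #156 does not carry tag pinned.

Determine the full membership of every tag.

archived = {#156, #761}; pinned = {#246}

From (vii): #156 ∉ pinned.
Suppose #156 ∉ archived: no assignment then satisfies all the clues, so #156 ∈ archived.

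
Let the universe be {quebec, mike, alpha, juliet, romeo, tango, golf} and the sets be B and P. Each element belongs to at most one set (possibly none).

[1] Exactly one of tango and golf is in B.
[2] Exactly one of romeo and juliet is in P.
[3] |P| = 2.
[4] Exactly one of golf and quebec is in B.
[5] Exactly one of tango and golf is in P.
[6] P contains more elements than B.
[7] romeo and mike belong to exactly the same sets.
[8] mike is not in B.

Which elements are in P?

P = {juliet, tango}

From (8): mike ∉ B.
(7): romeo matches mike: romeo ∉ B.
Suppose quebec ∈ P: no assignment then satisfies all the clues, so quebec ∉ P.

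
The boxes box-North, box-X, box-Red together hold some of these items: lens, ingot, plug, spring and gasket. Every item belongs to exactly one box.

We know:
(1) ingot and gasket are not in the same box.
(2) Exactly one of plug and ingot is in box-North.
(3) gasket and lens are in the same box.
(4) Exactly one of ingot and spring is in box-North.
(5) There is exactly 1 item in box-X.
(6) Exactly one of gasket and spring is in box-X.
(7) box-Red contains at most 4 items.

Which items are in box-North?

box-North = {ingot}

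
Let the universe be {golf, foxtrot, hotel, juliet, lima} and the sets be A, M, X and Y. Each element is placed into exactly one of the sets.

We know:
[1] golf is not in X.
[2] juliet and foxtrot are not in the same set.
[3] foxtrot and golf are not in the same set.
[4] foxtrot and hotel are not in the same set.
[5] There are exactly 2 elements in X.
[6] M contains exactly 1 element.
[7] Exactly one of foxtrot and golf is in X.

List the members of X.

From (1): golf ∉ X.
(7) (exactly one): foxtrot ∈ X.
(2): juliet ∉ X.
(4): hotel ∉ X.
(5): only 2 candidates remain for X, so all are in.

X = {foxtrot, lima}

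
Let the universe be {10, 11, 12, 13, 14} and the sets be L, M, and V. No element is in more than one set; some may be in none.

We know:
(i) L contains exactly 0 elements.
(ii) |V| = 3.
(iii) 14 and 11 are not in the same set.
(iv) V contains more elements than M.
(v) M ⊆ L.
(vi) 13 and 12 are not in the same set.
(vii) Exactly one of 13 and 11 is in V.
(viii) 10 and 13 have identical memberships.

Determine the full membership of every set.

L = {}; M = {}; V = {10, 13, 14}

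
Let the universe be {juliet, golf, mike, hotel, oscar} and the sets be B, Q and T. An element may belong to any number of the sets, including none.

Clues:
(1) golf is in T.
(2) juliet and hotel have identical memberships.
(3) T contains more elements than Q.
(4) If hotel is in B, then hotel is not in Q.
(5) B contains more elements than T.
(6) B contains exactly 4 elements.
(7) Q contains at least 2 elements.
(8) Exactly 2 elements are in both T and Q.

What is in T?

T = {golf, mike, oscar}

From (1): golf ∈ T.
Suppose juliet ∈ T: no assignment then satisfies all the clues, so juliet ∉ T.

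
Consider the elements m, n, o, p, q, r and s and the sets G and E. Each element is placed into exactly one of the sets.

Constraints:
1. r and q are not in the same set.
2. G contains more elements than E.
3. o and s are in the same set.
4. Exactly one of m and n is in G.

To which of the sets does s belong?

s: G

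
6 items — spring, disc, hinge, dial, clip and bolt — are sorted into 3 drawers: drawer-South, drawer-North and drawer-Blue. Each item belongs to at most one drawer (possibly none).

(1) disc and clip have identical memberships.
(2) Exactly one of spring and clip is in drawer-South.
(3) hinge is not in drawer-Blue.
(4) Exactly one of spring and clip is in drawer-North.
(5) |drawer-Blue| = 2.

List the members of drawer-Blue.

From (3): hinge ∉ drawer-Blue.
Suppose spring ∈ drawer-Blue: no assignment then satisfies all the clues, so spring ∉ drawer-Blue.

drawer-Blue = {bolt, dial}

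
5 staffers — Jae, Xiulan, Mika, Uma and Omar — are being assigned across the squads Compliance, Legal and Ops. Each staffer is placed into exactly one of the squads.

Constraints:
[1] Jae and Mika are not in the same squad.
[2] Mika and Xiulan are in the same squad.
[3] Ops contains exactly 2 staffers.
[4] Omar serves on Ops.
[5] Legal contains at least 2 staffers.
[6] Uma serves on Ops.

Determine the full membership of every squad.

Compliance = {Jae}; Legal = {Mika, Xiulan}; Ops = {Omar, Uma}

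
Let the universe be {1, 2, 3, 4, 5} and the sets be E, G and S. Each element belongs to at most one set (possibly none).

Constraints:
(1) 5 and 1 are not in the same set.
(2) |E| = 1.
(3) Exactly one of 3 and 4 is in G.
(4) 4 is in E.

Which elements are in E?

E = {4}

From (4): 4 ∈ E.
(2): E already has 1, so the rest are out.
(3) (exactly one): 3 ∈ G.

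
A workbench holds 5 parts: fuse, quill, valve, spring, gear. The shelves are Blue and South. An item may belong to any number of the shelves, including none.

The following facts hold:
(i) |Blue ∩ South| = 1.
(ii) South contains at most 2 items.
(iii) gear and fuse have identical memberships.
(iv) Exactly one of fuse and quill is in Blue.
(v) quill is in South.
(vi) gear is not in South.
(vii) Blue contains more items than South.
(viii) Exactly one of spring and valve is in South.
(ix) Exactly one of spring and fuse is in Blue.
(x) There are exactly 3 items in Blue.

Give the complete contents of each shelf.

From (v): quill ∈ South.
From (vi): gear ∉ South.
(iii): fuse matches gear: fuse ∉ South.
Suppose fuse ∉ Blue: no assignment then satisfies all the clues, so fuse ∈ Blue.

Blue = {fuse, gear, valve}; South = {quill, valve}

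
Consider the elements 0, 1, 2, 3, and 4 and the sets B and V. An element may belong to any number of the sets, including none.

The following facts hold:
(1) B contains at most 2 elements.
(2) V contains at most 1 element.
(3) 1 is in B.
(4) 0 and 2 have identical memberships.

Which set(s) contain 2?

2: none

From (3): 1 ∈ B.
Suppose 2 ∈ B: no assignment then satisfies all the clues, so 2 ∉ B.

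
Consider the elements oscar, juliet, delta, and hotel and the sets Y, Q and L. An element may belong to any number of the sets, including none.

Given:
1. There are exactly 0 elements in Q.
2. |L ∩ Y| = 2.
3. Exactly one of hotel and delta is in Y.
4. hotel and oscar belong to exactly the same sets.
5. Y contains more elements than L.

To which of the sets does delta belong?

delta: none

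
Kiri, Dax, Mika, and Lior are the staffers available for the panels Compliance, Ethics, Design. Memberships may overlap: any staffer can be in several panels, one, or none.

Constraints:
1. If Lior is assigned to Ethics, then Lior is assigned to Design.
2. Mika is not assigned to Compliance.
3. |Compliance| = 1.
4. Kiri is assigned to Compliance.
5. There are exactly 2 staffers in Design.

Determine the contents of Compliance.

Compliance = {Kiri}

From (2): Mika ∉ Compliance.
From (4): Kiri ∈ Compliance.
(3): Compliance already has 1, so the rest are out.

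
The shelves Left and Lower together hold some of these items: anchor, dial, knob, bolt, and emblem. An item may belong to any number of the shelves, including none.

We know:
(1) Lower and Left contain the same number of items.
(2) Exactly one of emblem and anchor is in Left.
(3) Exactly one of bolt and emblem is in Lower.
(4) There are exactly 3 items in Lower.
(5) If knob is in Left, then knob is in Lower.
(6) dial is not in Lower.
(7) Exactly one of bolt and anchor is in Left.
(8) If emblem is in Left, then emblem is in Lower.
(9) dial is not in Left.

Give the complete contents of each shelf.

Left = {bolt, emblem, knob}; Lower = {anchor, emblem, knob}

From (6): dial ∉ Lower.
From (9): dial ∉ Left.
Suppose anchor ∈ Left: no assignment then satisfies all the clues, so anchor ∉ Left.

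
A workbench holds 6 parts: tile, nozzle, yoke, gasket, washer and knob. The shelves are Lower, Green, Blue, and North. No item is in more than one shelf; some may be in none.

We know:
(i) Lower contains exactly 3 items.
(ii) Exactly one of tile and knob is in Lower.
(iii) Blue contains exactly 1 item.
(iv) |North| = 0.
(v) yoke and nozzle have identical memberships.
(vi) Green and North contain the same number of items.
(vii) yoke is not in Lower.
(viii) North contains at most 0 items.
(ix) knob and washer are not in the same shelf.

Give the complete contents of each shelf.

Lower = {gasket, tile, washer}; Green = {}; Blue = {knob}; North = {}

From (vii): yoke ∉ Lower.
(iv): North already has 0, so the rest are out.
(v): nozzle matches yoke: nozzle ∉ Lower.
Suppose tile ∉ Lower: no assignment then satisfies all the clues, so tile ∈ Lower.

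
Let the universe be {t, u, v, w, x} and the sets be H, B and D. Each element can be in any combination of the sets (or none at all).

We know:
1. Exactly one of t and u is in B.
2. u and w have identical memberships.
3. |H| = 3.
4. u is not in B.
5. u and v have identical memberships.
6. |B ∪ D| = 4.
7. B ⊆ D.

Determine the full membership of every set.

H = {u, v, w}; B = {t}; D = {t, u, v, w}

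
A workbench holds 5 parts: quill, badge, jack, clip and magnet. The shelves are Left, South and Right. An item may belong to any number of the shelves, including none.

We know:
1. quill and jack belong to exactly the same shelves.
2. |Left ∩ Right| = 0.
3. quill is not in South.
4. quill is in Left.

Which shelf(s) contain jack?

jack: Left

From (3): quill ∉ South.
From (4): quill ∈ Left.
(1): jack matches quill: jack ∈ Left.
(1): jack matches quill: jack ∉ South.
Suppose jack ∈ Right: no assignment then satisfies all the clues, so jack ∉ Right.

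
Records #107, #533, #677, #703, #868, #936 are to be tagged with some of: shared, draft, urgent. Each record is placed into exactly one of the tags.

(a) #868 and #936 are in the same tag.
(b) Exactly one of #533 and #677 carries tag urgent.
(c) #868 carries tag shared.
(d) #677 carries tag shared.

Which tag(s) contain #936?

#936: shared

From (c): #868 ∈ shared.
From (d): #677 ∈ shared.
(a): #936 matches #868: #936 ∈ shared.
(b) (exactly one): #533 ∈ urgent.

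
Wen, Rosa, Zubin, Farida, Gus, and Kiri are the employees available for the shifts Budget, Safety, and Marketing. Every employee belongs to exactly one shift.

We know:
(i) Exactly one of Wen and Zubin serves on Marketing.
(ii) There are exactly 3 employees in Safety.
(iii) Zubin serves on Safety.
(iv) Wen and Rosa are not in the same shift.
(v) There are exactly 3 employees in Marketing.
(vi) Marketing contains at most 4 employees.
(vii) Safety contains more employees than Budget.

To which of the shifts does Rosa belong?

Rosa: Safety

From (iii): Zubin ∈ Safety.
(i) (exactly one): Wen ∈ Marketing.
(iv): Rosa ∉ Marketing.
Suppose Rosa ∈ Budget: no assignment then satisfies all the clues, so Rosa ∉ Budget.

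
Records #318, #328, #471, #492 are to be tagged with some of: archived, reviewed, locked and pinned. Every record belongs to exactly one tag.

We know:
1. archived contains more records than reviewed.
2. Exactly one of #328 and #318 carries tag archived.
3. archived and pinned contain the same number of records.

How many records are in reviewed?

0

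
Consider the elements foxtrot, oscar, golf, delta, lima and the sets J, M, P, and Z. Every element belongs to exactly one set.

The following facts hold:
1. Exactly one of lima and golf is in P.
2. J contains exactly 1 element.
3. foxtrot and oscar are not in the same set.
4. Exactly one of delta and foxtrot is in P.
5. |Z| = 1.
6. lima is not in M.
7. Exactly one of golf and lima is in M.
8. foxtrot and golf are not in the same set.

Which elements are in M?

M = {golf}

From (6): lima ∉ M.
(7) (exactly one): golf ∈ M.
(8): foxtrot ∉ M.
(1) (exactly one): lima ∈ P.
Suppose oscar ∈ M: no assignment then satisfies all the clues, so oscar ∉ M.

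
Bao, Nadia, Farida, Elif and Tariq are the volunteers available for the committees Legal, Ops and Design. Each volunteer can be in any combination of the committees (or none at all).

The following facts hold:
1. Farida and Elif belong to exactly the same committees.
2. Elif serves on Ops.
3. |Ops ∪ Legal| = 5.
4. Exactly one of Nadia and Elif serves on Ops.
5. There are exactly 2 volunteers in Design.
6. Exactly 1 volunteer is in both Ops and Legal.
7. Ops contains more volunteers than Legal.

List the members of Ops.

Ops = {Bao, Elif, Farida, Tariq}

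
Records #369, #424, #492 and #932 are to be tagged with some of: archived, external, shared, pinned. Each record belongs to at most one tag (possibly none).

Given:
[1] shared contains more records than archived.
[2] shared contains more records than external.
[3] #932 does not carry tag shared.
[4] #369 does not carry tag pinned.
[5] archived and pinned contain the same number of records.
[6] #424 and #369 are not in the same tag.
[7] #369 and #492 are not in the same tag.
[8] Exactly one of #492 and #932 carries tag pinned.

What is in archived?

archived = {#369}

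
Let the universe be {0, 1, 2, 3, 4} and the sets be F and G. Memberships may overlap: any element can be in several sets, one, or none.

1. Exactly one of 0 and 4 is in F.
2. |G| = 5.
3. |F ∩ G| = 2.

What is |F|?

2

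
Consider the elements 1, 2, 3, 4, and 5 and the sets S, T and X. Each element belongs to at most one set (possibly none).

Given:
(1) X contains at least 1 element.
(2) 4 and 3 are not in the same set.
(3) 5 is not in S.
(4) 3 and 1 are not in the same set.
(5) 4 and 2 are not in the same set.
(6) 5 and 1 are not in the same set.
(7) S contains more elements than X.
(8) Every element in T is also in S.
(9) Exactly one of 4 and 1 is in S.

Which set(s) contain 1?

1: S

From (3): 5 ∉ S.
(8) contrapositive: 5 ∉ T.
Suppose 1 ∉ S: no assignment then satisfies all the clues, so 1 ∈ S.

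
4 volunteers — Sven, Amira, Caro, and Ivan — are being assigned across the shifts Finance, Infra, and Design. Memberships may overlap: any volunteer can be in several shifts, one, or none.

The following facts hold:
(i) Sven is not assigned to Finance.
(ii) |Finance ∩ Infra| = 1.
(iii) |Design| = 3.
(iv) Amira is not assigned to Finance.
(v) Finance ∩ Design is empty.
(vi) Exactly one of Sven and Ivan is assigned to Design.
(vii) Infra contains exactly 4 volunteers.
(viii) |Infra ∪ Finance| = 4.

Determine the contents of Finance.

Finance = {Ivan}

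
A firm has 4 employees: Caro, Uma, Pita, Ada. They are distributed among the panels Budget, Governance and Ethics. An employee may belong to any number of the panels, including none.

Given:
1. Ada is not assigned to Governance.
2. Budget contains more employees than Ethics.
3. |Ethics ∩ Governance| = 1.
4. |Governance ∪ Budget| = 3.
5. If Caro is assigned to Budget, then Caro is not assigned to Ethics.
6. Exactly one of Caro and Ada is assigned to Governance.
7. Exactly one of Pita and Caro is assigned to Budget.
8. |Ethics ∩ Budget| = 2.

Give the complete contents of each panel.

Budget = {Ada, Caro, Uma}; Governance = {Caro, Uma}; Ethics = {Ada, Uma}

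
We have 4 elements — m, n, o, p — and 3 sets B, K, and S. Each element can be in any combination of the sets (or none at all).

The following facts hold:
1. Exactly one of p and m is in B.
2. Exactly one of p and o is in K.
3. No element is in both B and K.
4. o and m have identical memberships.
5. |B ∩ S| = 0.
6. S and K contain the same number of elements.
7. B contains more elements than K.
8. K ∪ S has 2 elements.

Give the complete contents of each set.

B = {m, o}; K = {p}; S = {n}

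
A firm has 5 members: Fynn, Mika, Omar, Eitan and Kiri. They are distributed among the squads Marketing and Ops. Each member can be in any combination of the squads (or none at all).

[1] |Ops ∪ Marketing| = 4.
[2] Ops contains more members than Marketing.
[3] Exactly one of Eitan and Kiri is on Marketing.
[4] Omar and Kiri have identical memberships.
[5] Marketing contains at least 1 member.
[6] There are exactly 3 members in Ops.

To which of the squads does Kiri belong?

Kiri: Ops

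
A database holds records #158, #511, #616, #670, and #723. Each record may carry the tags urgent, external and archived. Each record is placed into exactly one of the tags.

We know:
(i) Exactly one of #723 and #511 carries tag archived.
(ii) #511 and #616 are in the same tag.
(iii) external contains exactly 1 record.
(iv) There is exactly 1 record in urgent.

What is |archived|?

3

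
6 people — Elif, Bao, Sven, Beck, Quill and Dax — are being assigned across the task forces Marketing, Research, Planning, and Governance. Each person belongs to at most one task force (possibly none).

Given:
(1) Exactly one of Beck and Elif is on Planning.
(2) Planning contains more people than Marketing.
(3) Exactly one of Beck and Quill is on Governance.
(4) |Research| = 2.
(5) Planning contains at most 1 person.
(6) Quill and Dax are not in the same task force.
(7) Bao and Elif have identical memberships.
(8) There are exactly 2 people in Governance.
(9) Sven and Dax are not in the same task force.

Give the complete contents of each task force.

Marketing = {}; Research = {Bao, Elif}; Planning = {Beck}; Governance = {Quill, Sven}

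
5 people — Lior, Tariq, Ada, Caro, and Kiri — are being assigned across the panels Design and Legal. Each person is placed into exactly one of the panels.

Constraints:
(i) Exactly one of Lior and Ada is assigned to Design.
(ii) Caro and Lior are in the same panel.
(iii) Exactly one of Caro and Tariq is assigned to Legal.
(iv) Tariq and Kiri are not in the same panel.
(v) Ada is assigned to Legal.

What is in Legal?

Legal = {Ada, Tariq}

From (v): Ada ∈ Legal.
(i) (exactly one): Lior ∈ Design.
(ii): Caro matches Lior: Caro ∈ Design.
(iii) (exactly one): Tariq ∈ Legal.
(iv): Kiri ∉ Legal.
Only one panel left: Kiri ∈ Design.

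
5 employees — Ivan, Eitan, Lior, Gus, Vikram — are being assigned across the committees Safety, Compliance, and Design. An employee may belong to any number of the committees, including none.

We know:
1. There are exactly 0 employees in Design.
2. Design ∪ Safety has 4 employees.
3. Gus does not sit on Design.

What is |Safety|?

4

From (3): Gus ∉ Design.
(1): Design already has 0, so the rest are out.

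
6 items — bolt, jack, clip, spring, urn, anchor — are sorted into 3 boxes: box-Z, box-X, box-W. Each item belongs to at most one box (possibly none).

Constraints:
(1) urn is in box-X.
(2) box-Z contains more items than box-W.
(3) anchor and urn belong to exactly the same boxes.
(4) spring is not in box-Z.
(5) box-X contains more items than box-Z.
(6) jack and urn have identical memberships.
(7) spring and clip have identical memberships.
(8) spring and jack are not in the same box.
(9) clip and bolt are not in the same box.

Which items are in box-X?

box-X = {anchor, jack, urn}

From (1): urn ∈ box-X.
From (4): spring ∉ box-Z.
(3): anchor matches urn: anchor ∉ box-Z.
(3): anchor matches urn: anchor ∈ box-X.
(6): jack matches urn: jack ∉ box-Z.
(6): jack matches urn: jack ∈ box-X.
(7): clip matches spring: clip ∉ box-Z.
(8): spring ∉ box-X.
(7): clip matches spring: clip ∉ box-X.
Suppose bolt ∈ box-X: no assignment then satisfies all the clues, so bolt ∉ box-X.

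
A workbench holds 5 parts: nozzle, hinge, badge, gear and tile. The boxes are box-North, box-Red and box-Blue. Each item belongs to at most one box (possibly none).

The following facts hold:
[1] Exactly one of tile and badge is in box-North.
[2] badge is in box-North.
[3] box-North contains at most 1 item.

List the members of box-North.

box-North = {badge}

From (2): badge ∈ box-North.
(1) (exactly one): tile ∉ box-North.
(3): box-North already has 1, so the rest are out.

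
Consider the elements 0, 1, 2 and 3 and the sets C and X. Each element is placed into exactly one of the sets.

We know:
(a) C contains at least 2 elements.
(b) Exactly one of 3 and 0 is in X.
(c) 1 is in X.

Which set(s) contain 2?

From (c): 1 ∈ X.
Suppose 2 ∉ C: no assignment then satisfies all the clues, so 2 ∈ C.

2: C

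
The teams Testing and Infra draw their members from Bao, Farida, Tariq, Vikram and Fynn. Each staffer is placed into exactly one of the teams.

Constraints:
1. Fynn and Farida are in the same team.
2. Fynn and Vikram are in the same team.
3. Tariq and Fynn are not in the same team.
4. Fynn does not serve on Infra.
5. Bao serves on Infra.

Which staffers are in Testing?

Testing = {Farida, Fynn, Vikram}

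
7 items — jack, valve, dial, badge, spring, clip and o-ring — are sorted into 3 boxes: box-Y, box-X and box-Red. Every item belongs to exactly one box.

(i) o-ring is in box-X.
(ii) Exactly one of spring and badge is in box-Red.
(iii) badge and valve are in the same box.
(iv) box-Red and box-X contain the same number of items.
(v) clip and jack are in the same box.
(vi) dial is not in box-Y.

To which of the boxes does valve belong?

valve: box-Red

From (i): o-ring ∈ box-X.
From (vi): dial ∉ box-Y.
Suppose valve ∈ box-Y: no assignment then satisfies all the clues, so valve ∉ box-Y.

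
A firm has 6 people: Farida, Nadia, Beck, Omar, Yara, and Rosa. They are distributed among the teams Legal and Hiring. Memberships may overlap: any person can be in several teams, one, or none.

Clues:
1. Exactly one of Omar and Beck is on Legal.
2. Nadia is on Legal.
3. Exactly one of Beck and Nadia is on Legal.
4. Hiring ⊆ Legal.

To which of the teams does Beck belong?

From (2): Nadia ∈ Legal.
(3) (exactly one): Beck ∉ Legal.
(4) contrapositive: Beck ∉ Hiring.
(1) (exactly one): Omar ∈ Legal.

Beck: none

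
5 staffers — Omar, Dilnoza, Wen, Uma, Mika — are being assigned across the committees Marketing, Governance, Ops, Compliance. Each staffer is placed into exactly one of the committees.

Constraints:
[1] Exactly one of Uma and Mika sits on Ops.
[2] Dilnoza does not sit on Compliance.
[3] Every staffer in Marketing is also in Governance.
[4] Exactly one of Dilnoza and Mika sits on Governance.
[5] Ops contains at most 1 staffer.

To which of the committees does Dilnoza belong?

From (2): Dilnoza ∉ Compliance.
Suppose Dilnoza ∈ Marketing: no assignment then satisfies all the clues, so Dilnoza ∉ Marketing.

Dilnoza: Governance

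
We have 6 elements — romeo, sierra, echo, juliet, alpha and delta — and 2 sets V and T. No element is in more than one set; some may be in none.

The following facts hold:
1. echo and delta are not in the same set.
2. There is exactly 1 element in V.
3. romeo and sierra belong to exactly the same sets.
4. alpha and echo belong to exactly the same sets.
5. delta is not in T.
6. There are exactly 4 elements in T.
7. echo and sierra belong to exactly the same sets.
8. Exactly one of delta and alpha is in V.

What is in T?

T = {alpha, echo, romeo, sierra}

From (5): delta ∉ T.
Suppose romeo ∉ T: no assignment then satisfies all the clues, so romeo ∈ T.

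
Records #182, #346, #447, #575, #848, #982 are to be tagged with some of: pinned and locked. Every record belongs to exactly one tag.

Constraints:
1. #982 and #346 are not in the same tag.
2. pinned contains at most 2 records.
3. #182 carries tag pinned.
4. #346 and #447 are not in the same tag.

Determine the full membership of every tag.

pinned = {#182, #346}; locked = {#447, #575, #848, #982}

From (3): #182 ∈ pinned.
Suppose #346 ∉ pinned: no assignment then satisfies all the clues, so #346 ∈ pinned.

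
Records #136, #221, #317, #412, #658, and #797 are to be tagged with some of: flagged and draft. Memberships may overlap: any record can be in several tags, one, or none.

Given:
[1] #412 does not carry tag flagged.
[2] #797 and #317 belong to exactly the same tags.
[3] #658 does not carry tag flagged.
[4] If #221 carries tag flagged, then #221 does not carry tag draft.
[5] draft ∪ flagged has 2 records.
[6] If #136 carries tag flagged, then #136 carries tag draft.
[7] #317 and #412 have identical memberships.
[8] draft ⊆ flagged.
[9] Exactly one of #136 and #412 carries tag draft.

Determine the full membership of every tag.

flagged = {#136, #221}; draft = {#136}

From (1): #412 ∉ flagged.
From (3): #658 ∉ flagged.
(7): #317 matches #412: #317 ∉ flagged.
(8) contrapositive: #317 ∉ draft.
(8) contrapositive: #412 ∉ draft.
(8) contrapositive: #658 ∉ draft.
(9) (exactly one): #136 ∈ draft.
(2): #797 matches #317: #797 ∉ flagged.
(2): #797 matches #317: #797 ∉ draft.
(8) with #136 ∈ draft: #136 ∈ flagged.
Suppose #221 ∉ flagged: no assignment then satisfies all the clues, so #221 ∈ flagged.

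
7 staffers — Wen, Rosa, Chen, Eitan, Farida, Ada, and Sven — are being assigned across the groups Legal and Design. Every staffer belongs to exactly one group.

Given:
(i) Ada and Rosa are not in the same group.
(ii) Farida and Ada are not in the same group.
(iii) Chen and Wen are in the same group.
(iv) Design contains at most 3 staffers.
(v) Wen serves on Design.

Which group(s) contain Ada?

Ada: Design

From (v): Wen ∈ Design.
(iii): Chen matches Wen: Chen ∉ Legal.
(iii): Chen matches Wen: Chen ∈ Design.
Suppose Ada ∈ Legal: no assignment then satisfies all the clues, so Ada ∉ Legal.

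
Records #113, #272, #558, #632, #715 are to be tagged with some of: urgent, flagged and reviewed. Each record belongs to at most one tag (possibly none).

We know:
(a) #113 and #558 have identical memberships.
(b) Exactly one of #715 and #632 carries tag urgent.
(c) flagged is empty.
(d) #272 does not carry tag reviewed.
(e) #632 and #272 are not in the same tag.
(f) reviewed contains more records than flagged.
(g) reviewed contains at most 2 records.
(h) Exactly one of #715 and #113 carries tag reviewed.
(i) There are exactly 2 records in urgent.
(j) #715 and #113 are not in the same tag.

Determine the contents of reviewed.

reviewed = {#113, #558}

From (d): #272 ∉ reviewed.
(c): flagged already has 0, so the rest are out.
Suppose #113 ∉ reviewed: no assignment then satisfies all the clues, so #113 ∈ reviewed.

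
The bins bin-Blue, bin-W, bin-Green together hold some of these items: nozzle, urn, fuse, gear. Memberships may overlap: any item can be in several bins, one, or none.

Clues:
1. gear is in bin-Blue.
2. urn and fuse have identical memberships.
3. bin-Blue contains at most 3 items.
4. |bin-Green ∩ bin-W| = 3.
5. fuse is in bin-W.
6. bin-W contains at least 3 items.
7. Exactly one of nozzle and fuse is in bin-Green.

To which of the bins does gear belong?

gear: bin-Blue, bin-Green, bin-W

From (1): gear ∈ bin-Blue.
From (5): fuse ∈ bin-W.
(2): urn matches fuse: urn ∈ bin-W.
Suppose gear ∉ bin-W: no assignment then satisfies all the clues, so gear ∈ bin-W.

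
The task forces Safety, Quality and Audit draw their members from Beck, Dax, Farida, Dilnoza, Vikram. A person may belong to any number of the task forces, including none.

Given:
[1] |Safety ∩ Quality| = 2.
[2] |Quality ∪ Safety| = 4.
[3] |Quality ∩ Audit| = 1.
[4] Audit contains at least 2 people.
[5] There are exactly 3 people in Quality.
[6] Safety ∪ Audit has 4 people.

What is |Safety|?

3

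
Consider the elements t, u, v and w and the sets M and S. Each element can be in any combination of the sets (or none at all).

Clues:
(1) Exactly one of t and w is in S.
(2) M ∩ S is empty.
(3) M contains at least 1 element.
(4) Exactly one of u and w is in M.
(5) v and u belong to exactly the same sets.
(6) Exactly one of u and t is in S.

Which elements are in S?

S = {t}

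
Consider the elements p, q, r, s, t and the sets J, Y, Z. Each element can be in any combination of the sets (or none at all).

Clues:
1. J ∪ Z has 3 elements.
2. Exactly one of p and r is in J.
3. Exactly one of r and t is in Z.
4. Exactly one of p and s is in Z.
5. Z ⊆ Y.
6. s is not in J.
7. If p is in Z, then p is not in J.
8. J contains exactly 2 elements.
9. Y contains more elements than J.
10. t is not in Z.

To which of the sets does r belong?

From (6): s ∉ J.
From (10): t ∉ Z.
(3) (exactly one): r ∈ Z.
(5) with r ∈ Z: r ∈ Y.
Suppose r ∉ J: no assignment then satisfies all the clues, so r ∈ J.

r: J, Y, Z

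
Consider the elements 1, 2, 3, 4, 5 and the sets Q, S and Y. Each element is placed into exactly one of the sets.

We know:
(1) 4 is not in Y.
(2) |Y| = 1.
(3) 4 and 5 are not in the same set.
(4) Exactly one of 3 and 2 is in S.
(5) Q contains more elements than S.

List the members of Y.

Y = {5}

From (1): 4 ∉ Y.
Suppose 1 ∈ Y: no assignment then satisfies all the clues, so 1 ∉ Y.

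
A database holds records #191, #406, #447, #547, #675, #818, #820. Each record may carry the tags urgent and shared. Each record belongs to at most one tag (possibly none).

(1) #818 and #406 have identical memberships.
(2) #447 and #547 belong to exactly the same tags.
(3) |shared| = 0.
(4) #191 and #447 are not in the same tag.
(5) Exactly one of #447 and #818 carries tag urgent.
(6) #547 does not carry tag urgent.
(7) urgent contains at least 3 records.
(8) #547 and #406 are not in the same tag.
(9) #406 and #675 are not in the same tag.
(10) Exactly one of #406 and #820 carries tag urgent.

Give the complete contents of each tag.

From (6): #547 ∉ urgent.
(2): #447 matches #547: #447 ∉ urgent.
(3): shared already has 0, so the rest are out.
(5) (exactly one): #818 ∈ urgent.
(1): #406 matches #818: #406 ∈ urgent.
(9): #675 ∉ urgent.
(10) (exactly one): #820 ∉ urgent.
(7): only 3 candidates remain for urgent, so all are in.

urgent = {#191, #406, #818}; shared = {}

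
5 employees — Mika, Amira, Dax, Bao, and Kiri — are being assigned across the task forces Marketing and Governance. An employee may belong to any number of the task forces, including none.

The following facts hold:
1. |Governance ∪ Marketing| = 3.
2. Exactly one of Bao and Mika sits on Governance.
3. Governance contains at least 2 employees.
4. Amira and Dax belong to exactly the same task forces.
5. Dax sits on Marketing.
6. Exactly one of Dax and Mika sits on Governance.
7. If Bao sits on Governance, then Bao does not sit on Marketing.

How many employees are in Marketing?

From (5): Dax ∈ Marketing.
(4): Amira matches Dax: Amira ∈ Marketing.
Suppose Mika ∈ Marketing: no assignment then satisfies all the clues, so Mika ∉ Marketing.

2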